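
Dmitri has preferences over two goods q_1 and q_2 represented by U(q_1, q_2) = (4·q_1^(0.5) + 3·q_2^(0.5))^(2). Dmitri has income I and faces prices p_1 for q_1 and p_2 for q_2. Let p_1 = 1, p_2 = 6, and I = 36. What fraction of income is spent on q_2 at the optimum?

share on q_2 = 0.0857

From the CES first-order condition, (4/3)·(q_2/q_1)^(0.5) = p_1/p_2.
Solve for the ratio: q_2/q_1 = [(3/4)·p_1/p_2]^(2).
With the ratio pinned down, the budget gives q_1* = I/(p_1 + p_2·(q_2/q_1)) and q_2* = (q_2/q_1)·q_1*.
Numerically q_2/q_1 = 0.015625, so q_1* = 36/(1 + 6·0.015625) = 32.9143 and q_2* = 0.015625·32.9143 = 0.5143.
Expenditure on q_2: 6·0.5143 = 3.0857; share = 0.0857.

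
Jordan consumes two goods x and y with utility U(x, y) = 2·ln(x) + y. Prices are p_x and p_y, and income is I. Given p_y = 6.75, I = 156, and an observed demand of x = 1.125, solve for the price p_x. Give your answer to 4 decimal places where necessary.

MU_x = 2/x, MU_y = 1. Tangency: 2/x = p_x/p_y.
So x*(p_x,p_y) = 2·p_y/p_x, independent of income; and y* = (I − 2·p_y)/p_y.
Set x* = 1.125 in the demand function and solve for p_x: p_x = 12.

p_x = 12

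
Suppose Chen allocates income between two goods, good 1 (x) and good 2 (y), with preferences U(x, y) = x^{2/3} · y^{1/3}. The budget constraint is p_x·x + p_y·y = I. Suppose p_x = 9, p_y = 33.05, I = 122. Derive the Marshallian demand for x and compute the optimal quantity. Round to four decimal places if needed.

x* = 9.037

Tangency: MRS = 2·y/x = p_x/p_y.
Rearranging, p_y·y = (1/2)·p_x·x. Substituting into the budget gives p_x·x·(1 + (1/2)) = I.
Demand: x*(p_x,p_y,I) = 2/3·I/p_x and y* = 1/3·I/p_y.
At p_x=9, p_y=33.05, I=122: x* = 2/3·122/9 = 9.037.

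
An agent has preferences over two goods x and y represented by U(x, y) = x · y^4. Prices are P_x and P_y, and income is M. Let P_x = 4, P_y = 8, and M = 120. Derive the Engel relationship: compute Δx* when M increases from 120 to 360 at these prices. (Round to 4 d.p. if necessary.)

Δx* = 12

The MRS is (1/4)·y/x. Set MRS = P_x/P_y.
So P_y·y = 4·P_x·x; combined with the budget, a share 0.2 of income goes to x.
Demand: x*(P_x,P_y,M) = 0.2·M/P_x and y* = 0.8·M/P_y.
At P_x=4, P_y=8, M=120: x* = 0.2·120/4 = 6.
At M' = 360: x* = 18. Change: 18 − 6 = 12.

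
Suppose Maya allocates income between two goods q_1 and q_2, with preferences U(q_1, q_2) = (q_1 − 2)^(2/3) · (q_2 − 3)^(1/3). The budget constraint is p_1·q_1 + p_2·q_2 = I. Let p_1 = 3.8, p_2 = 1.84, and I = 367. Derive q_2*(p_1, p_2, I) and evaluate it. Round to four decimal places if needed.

This is Cobb-Douglas in (q_1−2, q_2−3): tangency gives 2/3·p_2·(q_2−3) = 1/3·p_1·(q_1−2).
After buying the subsistence bundle (2, 3), a share 2/3 of the remaining income goes to q_1: q_1* = 2 + 2/3·(I − 2p_1 − 3p_2)/p_1.
Discretionary income = 367 − 2·3.8 − 3·1.84 = 353.88; q_2* = 3 + 1/3·353.88/1.84 = 67.1087.

q_2* = 67.1087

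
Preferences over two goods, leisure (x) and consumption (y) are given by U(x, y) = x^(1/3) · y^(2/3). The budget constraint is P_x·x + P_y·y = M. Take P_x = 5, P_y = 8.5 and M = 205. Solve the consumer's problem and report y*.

The MRS is (1/2)·y/x. Set MRS = P_x/P_y.
Rearranging, P_y·y = 2·P_x·x. Substituting into the budget gives P_x·x·(1 + 2) = M.
Demand: x*(P_x,P_y,M) = 1/3·M/P_x and y* = 2/3·M/P_y.
At P_x=5, P_y=8.5, M=205: y* = 2/3·205/8.5 = 16.0784.

y* = 16.0784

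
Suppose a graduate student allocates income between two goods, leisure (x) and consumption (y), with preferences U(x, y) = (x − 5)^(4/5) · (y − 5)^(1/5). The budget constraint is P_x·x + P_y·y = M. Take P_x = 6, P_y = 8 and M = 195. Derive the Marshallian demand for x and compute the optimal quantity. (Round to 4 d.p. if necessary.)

Substituting into the budget: x* = 5 + 0.8·(M − 5·P_x − 5·P_y)/P_x, and y* = 5 + 0.2·(…)/P_y.
Discretionary income = 195 − 5·6 − 5·8 = 125; x* = 5 + 0.8·125/6 = 21.6667.

x* = 21.6667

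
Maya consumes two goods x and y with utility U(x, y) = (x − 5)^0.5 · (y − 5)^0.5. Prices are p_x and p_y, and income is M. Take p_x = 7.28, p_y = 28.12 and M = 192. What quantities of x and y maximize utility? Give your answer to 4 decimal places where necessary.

After buying the subsistence bundle (5, 5), a share 0.5 of the remaining income goes to x: x* = 5 + 0.5·(M − 5p_x − 5p_y)/p_x.
Discretionary income = 192 − 5·7.28 − 5·28.12 = 15; x* = 5 + 0.5·15/7.28 = 6.0302; y* = 5 + 0.5·15/28.12 = 5.2667.

x* = 6.0302, y* = 5.2667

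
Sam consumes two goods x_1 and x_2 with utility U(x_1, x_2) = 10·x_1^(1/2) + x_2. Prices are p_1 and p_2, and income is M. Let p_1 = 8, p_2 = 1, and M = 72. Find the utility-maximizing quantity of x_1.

x_1* = 0.3906

Utility is quasi-linear in x_2; the FOC for x_1 is 5/√x_1 = p_1/p_2.
Solve: √x_1 = 5·p_2/p_1, so x_1*(p_1,p_2) = (5·p_2/p_1)², and x_2* = (M − p_1·x_1*)/p_2.
Plugging in: x_1* = (5·1/8)² = 0.3906.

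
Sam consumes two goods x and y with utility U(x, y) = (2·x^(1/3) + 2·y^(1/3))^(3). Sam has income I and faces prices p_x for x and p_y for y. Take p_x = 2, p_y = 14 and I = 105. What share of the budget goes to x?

MU_x ∝ 2·x^(-2/3), MU_y ∝ 2·y^(-2/3), so MRS = (y/x)^(2/3) = p_x/p_y.
Solve for the ratio: y/x = [p_x/p_y]^(1.5).
With the ratio pinned down, the budget gives x* = I/(p_x + p_y·(y/x)) and y* = (y/x)·x*.
Numerically y/x = 0.053995, so x* = 105/(2 + 14·0.053995) = 38.0997 and y* = 0.053995·38.0997 = 2.0572.
Expenditure on x: 2·38.0997 = 76.1994; share = 0.7257.

share on x = 0.7257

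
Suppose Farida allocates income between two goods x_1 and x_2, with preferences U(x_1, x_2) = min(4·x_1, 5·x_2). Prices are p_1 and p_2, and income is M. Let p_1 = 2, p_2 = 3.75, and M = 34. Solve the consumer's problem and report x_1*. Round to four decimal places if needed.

x_1* = 6.8

Demand: x_1*(p_1,p_2,M) = 5·M/(5·p_1 + 4·p_2), x_2* = 4·M/(5·p_1 + 4·p_2).
Here 5·2 + 4·3.75 = 25, giving x_1* = 6.8.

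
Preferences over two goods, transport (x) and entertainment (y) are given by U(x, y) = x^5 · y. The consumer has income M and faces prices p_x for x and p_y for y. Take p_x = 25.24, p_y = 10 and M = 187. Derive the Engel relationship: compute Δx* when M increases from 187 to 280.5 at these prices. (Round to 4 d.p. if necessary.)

Δx* = 3.087

Demand: x*(p_x,p_y,M) = 5/6·M/p_x and y* = 1/6·M/p_y.
At p_x=25.24, p_y=10, M=187: x* = 5/6·187/25.24 = 6.1741.
At M' = 280.5: x* = 9.2611. Change: 9.2611 − 6.1741 = 3.087.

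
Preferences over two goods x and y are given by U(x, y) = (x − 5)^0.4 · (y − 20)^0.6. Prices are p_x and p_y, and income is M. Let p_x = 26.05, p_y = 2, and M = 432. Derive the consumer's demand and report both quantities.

x* = 9.0192, y* = 98.525

This is Cobb-Douglas in (x−5, y−20): tangency gives 0.4·p_y·(y−20) = 0.6·p_x·(x−5).
After buying the subsistence bundle (5, 20), a share 0.4 of the remaining income goes to x: x* = 5 + 0.4·(M − 5p_x − 20p_y)/p_x.
Discretionary income = 432 − 5·26.05 − 20·2 = 261.75; x* = 5 + 0.4·261.75/26.05 = 9.0192; y* = 20 + 0.6·261.75/2 = 98.525.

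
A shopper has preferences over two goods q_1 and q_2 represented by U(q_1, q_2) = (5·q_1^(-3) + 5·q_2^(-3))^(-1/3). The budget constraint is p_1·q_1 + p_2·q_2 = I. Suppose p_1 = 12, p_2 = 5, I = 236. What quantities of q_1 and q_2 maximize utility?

MRS = MU_q_1/MU_q_2 = (q_2/q_1)^(4). Set equal to p_1/p_2.
Solve for the ratio: q_2/q_1 = [p_1/p_2]^(0.25).
With the ratio pinned down, the budget gives q_1* = I/(p_1 + p_2·(q_2/q_1)) and q_2* = (q_2/q_1)·q_1*.
Numerically q_2/q_1 = 1.244666, so q_1* = 236/(12 + 5·1.244666) = 12.9504 and q_2* = 1.244666·12.9504 = 16.119.

q_1* = 12.9504, q_2* = 16.119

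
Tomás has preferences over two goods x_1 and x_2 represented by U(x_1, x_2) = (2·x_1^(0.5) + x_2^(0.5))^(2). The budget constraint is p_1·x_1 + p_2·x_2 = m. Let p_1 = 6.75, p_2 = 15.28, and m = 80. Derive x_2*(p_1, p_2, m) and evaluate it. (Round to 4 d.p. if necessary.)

x_2* = 0.5207

Substitute x_2 = (x_2/x_1)·x_1 into the budget: x_1* = m/(p_1 + p_2·(x_2/x_1)).
Numerically x_2/x_1 = 0.048787, so x_1* = 80/(6.75 + 15.28·0.048787) = 10.6731 and x_2* = 0.048787·10.6731 = 0.5207.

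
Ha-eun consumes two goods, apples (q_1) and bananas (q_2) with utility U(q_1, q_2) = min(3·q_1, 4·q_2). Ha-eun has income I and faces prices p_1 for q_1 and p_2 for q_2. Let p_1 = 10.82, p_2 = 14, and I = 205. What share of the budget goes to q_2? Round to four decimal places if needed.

Demand: q_1*(p_1,p_2,I) = 4·I/(4·p_1 + 3·p_2), q_2* = 3·I/(4·p_1 + 3·p_2).
Here 4·10.82 + 3·14 = 85.28, giving q_1* = 9.6154 and q_2* = 7.2115.
Expenditure on q_2: 14·7.2115 = 100.9615; share = 0.4925.

share on q_2 = 0.4925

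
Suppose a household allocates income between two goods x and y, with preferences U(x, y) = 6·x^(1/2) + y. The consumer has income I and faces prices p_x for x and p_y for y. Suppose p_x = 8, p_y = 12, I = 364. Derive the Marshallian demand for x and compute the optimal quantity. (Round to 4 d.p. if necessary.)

x* = 20.25

Set MRS = p_x/p_y: 3·x^(−1/2) = p_x/p_y.
Thus x* = (3·p_y/p_x)² — independent of I — with the rest of income spent on y.
Plugging in: x* = (3·12/8)² = 20.25.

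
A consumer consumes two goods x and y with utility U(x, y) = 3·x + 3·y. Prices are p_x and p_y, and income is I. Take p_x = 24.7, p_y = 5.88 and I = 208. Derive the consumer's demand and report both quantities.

x* = 0, y* = 35.3741

Perfect substitutes: compare marginal utility per dollar. 3/p_x vs 3/p_y → 0.1215 vs 0.5102.
y gives more utility per dollar, so spend all income on y: y* = I/p_y, x* = 0.
Numerically: x* = 0, y* = 35.3741.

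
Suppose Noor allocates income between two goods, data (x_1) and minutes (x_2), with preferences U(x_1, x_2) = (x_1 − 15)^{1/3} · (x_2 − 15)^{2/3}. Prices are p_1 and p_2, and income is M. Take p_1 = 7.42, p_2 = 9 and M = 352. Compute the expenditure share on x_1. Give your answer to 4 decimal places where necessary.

share on x_1 = 0.4163

MRS = (1/2)·(x_2−15)/(x_1−15). Tangency with p_1/p_2 gives x_2−15 = 2·(p_1/p_2)·(x_1−15).
After buying the subsistence bundle (15, 15), a share 1/3 of the remaining income goes to x_1: x_1* = 15 + 1/3·(M − 15p_1 − 15p_2)/p_1.
Discretionary income = 352 − 15·7.42 − 15·9 = 105.7; x_1* = 15 + 1/3·105.7/7.42 = 19.7484; x_2* = 15 + 2/3·105.7/9 = 22.8296.
Expenditure on x_1: 7.42·19.7484 = 146.5333; share = 0.4163.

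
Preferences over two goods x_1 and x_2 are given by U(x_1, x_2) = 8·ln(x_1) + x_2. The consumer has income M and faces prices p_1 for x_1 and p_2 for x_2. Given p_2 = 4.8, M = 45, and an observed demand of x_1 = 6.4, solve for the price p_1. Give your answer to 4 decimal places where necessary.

Set MRS = p_1/p_2: (8/x_1)/1 = p_1/p_2.
So x_1*(p_1,p_2) = 8·p_2/p_1, independent of income; and x_2* = (M − 8·p_2)/p_2.
Set x_1* = 6.4 in the demand function and solve for p_1: p_1 = 6.

p_1 = 6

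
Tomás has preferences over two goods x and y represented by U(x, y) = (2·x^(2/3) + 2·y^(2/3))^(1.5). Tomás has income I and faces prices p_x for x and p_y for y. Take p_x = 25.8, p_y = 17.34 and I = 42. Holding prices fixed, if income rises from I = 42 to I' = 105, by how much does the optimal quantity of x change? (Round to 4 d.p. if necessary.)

Δx* = 0.7598

With the ratio pinned down, the budget gives x* = I/(p_x + p_y·(y/x)) and y* = (y/x)·x*.
Numerically y/x = 3.293911, so x* = 42/(25.8 + 17.34·3.293911) = 0.5065.
At I' = 105: x* = 1.2663. Change: 1.2663 − 0.5065 = 0.7598.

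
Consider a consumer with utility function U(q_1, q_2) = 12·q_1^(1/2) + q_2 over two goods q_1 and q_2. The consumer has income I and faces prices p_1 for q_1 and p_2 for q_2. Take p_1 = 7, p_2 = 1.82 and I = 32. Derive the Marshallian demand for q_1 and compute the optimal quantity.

q_1* = 2.4336

Plugging in: q_1* = (6·1.82/7)² = 2.4336.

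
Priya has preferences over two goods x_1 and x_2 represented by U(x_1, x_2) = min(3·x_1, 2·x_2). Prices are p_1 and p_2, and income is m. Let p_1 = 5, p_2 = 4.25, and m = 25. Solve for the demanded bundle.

x_1* = 2.1978, x_2* = 3.2967

Here 2·5 + 3·4.25 = 22.75, giving x_1* = 2.1978 and x_2* = 3.2967.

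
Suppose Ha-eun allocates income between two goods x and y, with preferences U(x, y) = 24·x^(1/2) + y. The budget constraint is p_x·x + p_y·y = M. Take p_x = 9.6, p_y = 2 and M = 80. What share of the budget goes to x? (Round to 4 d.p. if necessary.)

Utility is quasi-linear in y; the FOC for x is 12/√x = p_x/p_y.
Solve: √x = 12·p_y/p_x, so x*(p_x,p_y) = (12·p_y/p_x)², and y* = (M − p_x·x*)/p_y.
Plugging in: x* = (12·2/9.6)² = 6.25, y* = 10.
Expenditure on x: 9.6·6.25 = 60; share = 0.75.

share on x = 0.75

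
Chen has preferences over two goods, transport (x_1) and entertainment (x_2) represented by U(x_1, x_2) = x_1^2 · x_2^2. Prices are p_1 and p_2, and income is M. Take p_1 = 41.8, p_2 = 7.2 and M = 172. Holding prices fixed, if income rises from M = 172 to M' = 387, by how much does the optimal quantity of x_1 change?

Δx_1* = 2.5718

MU_x_1/MU_x_2 = (2·x_2)/(2·x_1); tangency sets this equal to p_1/p_2.
So 2·p_2·x_2 = 2·p_1·x_1; combined with the budget, a share 0.5 of income goes to x_1.
Demand: x_1*(p_1,p_2,M) = 0.5·M/p_1 and x_2* = 0.5·M/p_2.
At p_1=41.8, p_2=7.2, M=172: x_1* = 0.5·172/41.8 = 2.0574.
At M' = 387: x_1* = 4.6292. Change: 4.6292 − 2.0574 = 2.5718.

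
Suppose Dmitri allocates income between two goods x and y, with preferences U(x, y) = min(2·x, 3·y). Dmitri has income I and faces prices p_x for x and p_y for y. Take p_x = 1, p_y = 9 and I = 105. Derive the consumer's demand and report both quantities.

x* = 15, y* = 10

Leontief preferences: the optimum is at the kink where x/3 = y/2, i.e. y = (2/3)·x.
Budget: p_x·x + p_y·(2/3)·x = I, so (3·p_x + 2·p_y)·x = 3·I.
Demand: x*(p_x,p_y,I) = 3·I/(3·p_x + 2·p_y), y* = 2·I/(3·p_x + 2·p_y).
Here 3·1 + 2·9 = 21, giving x* = 15 and y* = 10.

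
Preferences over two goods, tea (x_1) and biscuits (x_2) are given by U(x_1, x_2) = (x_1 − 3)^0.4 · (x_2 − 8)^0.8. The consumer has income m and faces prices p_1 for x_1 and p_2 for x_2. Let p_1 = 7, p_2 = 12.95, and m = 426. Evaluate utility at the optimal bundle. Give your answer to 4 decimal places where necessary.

V = 26.0253

Discretionary income = 426 − 3·7 − 8·12.95 = 301.4; x_1* = 3 + 1/3·301.4/7 = 17.3524; x_2* = 8 + 2/3·301.4/12.95 = 23.5161.
Utility at the optimum: U(17.3524, 23.5161) = 26.0253.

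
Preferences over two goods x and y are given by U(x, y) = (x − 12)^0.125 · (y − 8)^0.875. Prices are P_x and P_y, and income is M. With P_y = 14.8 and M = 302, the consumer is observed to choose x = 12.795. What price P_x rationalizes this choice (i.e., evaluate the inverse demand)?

MRS = (1/7)·(y−8)/(x−12). Tangency with P_x/P_y gives y−8 = 7·(P_x/P_y)·(x−12).
Substituting into the budget: x* = 12 + 0.125·(M − 12·P_x − 8·P_y)/P_x, and y* = 8 + 0.875·(…)/P_y.
Set x* = 12.795 in the demand function and solve for P_x: P_x = 10.

P_x = 10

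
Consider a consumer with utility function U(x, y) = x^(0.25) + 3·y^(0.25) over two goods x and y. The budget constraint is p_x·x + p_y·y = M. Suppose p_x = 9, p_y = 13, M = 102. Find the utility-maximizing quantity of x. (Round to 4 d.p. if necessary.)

x* = 2.3476

From the CES first-order condition, (1/3)·(y/x)^(0.75) = p_x/p_y.
Solve for the ratio: y/x = [3·p_x/p_y]^(4/3).
Substitute y = (y/x)·x into the budget: x* = M/(p_x + p_y·(y/x)).
Numerically y/x = 2.649886, so x* = 102/(9 + 13·2.649886) = 2.3476.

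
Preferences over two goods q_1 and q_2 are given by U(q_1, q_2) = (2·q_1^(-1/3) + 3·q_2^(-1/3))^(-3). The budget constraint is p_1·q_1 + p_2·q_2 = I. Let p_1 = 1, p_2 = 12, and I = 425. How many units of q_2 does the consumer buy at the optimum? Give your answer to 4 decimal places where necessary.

q_2* = 25.3628

MU_q_1 ∝ 2·q_1^(-4/3), MU_q_2 ∝ 3·q_2^(-4/3), so MRS = (2/3)·(q_2/q_1)^(4/3) = p_1/p_2.
Solve for the ratio: q_2/q_1 = [(3/2)·p_1/p_2]^(0.75).
Substitute q_2 = (q_2/q_1)·q_1 into the budget: q_1* = I/(p_1 + p_2·(q_2/q_1)).
Numerically q_2/q_1 = 0.210224, so q_1* = 425/(1 + 12·0.210224) = 120.6465 and q_2* = 0.210224·120.6465 = 25.3628.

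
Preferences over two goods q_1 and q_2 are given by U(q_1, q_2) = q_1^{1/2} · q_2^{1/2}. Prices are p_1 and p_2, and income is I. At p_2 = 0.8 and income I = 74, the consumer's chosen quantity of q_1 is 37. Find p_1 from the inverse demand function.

p_1 = 1

Tangency: MRS = q_2/q_1 = p_1/p_2.
So 0.5·p_2·q_2 = 0.5·p_1·q_1; combined with the budget, a share 0.5 of income goes to q_1.
Demand: q_1*(p_1,p_2,I) = 0.5·I/p_1 and q_2* = 0.5·I/p_2.
Set q_1* = 37 in the demand function and solve for p_1: p_1 = 1.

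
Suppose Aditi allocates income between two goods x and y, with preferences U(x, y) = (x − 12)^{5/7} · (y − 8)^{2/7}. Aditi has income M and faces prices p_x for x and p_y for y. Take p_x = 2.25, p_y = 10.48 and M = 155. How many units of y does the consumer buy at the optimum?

This is Cobb-Douglas in (x−12, y−8): tangency gives 5/7·p_y·(y−8) = 2/7·p_x·(x−12).
After buying the subsistence bundle (12, 8), a share 5/7 of the remaining income goes to x: x* = 12 + 5/7·(M − 12p_x − 8p_y)/p_x.
Discretionary income = 155 − 12·2.25 − 8·10.48 = 44.16; y* = 8 + 2/7·44.16/10.48 = 9.2039.

y* = 9.2039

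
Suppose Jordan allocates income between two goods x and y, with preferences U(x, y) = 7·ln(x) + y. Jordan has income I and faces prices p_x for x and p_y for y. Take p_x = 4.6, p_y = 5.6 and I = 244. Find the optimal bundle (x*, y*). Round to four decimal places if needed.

x* = 8.5217, y* = 36.5714

Set MRS = p_x/p_y: (7/x)/1 = p_x/p_y.
So x*(p_x,p_y) = 7·p_y/p_x, independent of income; and y* = (I − 7·p_y)/p_y.
At the given prices: x* = 7·5.6/4.6 = 8.5217, and y* = 36.5714.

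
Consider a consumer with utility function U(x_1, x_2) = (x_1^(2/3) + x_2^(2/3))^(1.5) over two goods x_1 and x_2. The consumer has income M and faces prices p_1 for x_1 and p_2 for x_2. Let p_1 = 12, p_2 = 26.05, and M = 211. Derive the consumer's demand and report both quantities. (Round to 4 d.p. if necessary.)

MRS = MU_x_1/MU_x_2 = (x_2/x_1)^(1/3). Set equal to p_1/p_2.
Hence x_2/x_1 = (p_1/p_2)^(1/(1/3)), i.e. raised to the 3 power.
With the ratio pinned down, the budget gives x_1* = M/(p_1 + p_2·(x_2/x_1)) and x_2* = (x_2/x_1)·x_1*.
Numerically x_2/x_1 = 0.097751, so x_1* = 211/(12 + 26.05·0.097751) = 14.5053 and x_2* = 0.097751·14.5053 = 1.4179.

x_1* = 14.5053, x_2* = 1.4179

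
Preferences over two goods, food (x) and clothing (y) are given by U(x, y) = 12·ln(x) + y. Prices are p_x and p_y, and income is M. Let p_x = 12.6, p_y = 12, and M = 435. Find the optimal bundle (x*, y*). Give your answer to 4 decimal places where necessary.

x* = 11.4286, y* = 24.25

Set MRS = p_x/p_y: (12/x)/1 = p_x/p_y.
So x*(p_x,p_y) = 12·p_y/p_x, independent of income; and y* = (M − 12·p_y)/p_y.
At the given prices: x* = 12·12/12.6 = 11.4286, and y* = 24.25.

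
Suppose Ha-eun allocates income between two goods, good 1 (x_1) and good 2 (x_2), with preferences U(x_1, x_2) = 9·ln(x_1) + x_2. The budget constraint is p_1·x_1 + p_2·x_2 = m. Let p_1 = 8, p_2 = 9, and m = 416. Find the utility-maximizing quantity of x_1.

Set MRS = p_1/p_2: (9/x_1)/1 = p_1/p_2.
So x_1*(p_1,p_2) = 9·p_2/p_1, independent of income; and x_2* = (m − 9·p_2)/p_2.
At the given prices: x_1* = 9·9/8 = 10.125.

x_1* = 10.125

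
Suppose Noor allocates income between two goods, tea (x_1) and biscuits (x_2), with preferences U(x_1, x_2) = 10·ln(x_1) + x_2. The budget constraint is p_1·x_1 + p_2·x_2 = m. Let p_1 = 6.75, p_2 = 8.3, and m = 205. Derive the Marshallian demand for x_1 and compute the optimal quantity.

x_1* = 12.2963

MU_x_1 = 10/x_1, MU_x_2 = 1. Tangency: 10/x_1 = p_1/p_2.
So x_1*(p_1,p_2) = 10·p_2/p_1, independent of income; and x_2* = (m − 10·p_2)/p_2.
At the given prices: x_1* = 10·8.3/6.75 = 12.2963.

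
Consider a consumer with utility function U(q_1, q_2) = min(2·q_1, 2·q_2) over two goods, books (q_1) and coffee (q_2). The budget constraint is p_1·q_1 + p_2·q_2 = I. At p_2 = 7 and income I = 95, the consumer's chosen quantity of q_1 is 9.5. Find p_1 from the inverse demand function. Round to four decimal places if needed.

p_1 = 3

With perfect complements, no substitution: consume in ratio q_1:q_2 = 2:2.
Budget: p_1·q_1 + p_2·q_1 = I, so (2·p_1 + 2·p_2)·q_1 = 2·I.
Demand: q_1*(p_1,p_2,I) = 2·I/(2·p_1 + 2·p_2), q_2* = 2·I/(2·p_1 + 2·p_2).
Set q_1* = 9.5 in the demand function and solve for p_1: p_1 = 3.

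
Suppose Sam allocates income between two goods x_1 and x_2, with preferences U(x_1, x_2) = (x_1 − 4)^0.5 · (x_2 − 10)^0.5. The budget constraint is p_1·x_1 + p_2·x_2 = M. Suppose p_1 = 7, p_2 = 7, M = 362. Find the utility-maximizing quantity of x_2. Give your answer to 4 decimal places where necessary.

Substituting into the budget: x_1* = 4 + 0.5·(M − 4·p_1 − 10·p_2)/p_1, and x_2* = 10 + 0.5·(…)/p_2.
Discretionary income = 362 − 4·7 − 10·7 = 264; x_2* = 10 + 0.5·264/7 = 28.8571.

x_2* = 28.8571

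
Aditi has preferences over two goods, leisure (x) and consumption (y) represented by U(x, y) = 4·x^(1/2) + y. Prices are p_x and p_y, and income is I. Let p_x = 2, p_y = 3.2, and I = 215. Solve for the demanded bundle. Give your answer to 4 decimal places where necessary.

x* = 10.24, y* = 60.7875

Solve: √x = 2·p_y/p_x, so x*(p_x,p_y) = (2·p_y/p_x)², and y* = (I − p_x·x*)/p_y.
Plugging in: x* = (2·3.2/2)² = 10.24, y* = 60.7875.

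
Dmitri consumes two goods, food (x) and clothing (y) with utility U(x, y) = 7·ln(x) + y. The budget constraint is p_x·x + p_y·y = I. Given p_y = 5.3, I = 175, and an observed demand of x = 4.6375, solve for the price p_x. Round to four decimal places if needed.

MU_x = 7/x, MU_y = 1. Tangency: 7/x = p_x/p_y.
So x*(p_x,p_y) = 7·p_y/p_x, independent of income; and y* = (I − 7·p_y)/p_y.
Set x* = 4.6375 in the demand function and solve for p_x: p_x = 8.

p_x = 8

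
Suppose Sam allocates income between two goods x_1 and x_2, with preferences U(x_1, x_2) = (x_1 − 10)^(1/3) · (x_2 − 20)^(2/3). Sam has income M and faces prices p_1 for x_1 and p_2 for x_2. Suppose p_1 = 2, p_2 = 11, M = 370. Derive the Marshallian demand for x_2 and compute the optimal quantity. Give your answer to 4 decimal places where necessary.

x_2* = 27.8788

MRS = (1/2)·(x_2−20)/(x_1−10). Tangency with p_1/p_2 gives x_2−20 = 2·(p_1/p_2)·(x_1−10).
Substituting into the budget: x_1* = 10 + 1/3·(M − 10·p_1 − 20·p_2)/p_1, and x_2* = 20 + 2/3·(…)/p_2.
Discretionary income = 370 − 10·2 − 20·11 = 130; x_2* = 20 + 2/3·130/11 = 27.8788.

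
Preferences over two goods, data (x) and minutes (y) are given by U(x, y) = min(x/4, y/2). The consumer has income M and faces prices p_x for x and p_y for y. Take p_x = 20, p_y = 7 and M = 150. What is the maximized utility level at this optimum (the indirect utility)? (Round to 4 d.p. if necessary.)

V = 1.5957

Leontief preferences: the optimum is at the kink where x/4 = y/2, i.e. y = (1/2)·x.
Budget: p_x·x + p_y·(1/2)·x = M, so (4·p_x + 2·p_y)·x = 4·M.
Demand: x*(p_x,p_y,M) = 4·M/(4·p_x + 2·p_y), y* = 2·M/(4·p_x + 2·p_y).
Here 4·20 + 2·7 = 94, giving x* = 6.383 and y* = 3.1915.
Utility at the optimum: U(6.383, 3.1915) = 1.5957.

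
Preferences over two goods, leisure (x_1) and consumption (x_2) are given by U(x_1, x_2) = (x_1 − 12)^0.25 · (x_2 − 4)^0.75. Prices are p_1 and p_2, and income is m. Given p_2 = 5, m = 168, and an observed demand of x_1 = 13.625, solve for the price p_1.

This is Cobb-Douglas in (x_1−12, x_2−4): tangency gives 0.25·p_2·(x_2−4) = 0.75·p_1·(x_1−12).
Substituting into the budget: x_1* = 12 + 0.25·(m − 12·p_1 − 4·p_2)/p_1, and x_2* = 4 + 0.75·(…)/p_2.
Set x_1* = 13.625 in the demand function and solve for p_1: p_1 = 8.

p_1 = 8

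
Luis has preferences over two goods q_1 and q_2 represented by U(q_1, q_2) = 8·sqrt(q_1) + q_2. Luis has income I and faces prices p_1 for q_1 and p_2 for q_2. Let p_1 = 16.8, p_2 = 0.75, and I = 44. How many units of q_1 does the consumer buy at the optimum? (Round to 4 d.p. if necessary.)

Set MRS = p_1/p_2: 4·q_1^(−1/2) = p_1/p_2.
Thus q_1* = (4·p_2/p_1)² — independent of I — with the rest of income spent on q_2.
Plugging in: q_1* = (4·0.75/16.8)² = 0.0319.

q_1* = 0.0319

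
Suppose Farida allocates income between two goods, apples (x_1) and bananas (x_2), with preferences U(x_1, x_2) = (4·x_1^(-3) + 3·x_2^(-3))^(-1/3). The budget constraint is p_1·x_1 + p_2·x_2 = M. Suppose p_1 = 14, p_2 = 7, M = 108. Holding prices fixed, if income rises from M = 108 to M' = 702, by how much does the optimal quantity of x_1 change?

Δx_1* = 27.3144

MRS = MU_x_1/MU_x_2 = (4/3)·(x_2/x_1)^(4). Set equal to p_1/p_2.
Solve for the ratio: x_2/x_1 = [(3/4)·p_1/p_2]^(0.25).
With the ratio pinned down, the budget gives x_1* = M/(p_1 + p_2·(x_2/x_1)) and x_2* = (x_2/x_1)·x_1*.
Numerically x_2/x_1 = 1.106682, so x_1* = 108/(14 + 7·1.106682) = 4.9663.
At M' = 702: x_1* = 32.2807. Change: 32.2807 − 4.9663 = 27.3144.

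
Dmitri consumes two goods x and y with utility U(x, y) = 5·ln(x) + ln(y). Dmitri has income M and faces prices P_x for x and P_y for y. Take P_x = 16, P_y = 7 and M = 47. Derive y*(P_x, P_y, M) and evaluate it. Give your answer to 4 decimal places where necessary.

y* = 1.119

Tangency: MRS = 5·y/x = P_x/P_y.
Rearranging, P_y·y = (1/5)·P_x·x. Substituting into the budget gives P_x·x·(1 + (1/5)) = M.
Demand: x*(P_x,P_y,M) = 5/6·M/P_x and y* = 1/6·M/P_y.
At P_x=16, P_y=7, M=47: y* = 1/6·47/7 = 1.119.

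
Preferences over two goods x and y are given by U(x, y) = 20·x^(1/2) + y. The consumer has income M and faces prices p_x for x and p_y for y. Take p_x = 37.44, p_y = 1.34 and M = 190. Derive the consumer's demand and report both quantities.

x* = 0.1281, y* = 138.212

Utility is quasi-linear in y; the FOC for x is 10/√x = p_x/p_y.
Thus x* = (10·p_y/p_x)² — independent of M — with the rest of income spent on y.
Plugging in: x* = (10·1.34/37.44)² = 0.1281, y* = 138.212.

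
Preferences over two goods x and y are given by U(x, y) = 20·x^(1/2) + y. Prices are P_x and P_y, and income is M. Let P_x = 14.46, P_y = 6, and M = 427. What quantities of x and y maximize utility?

x* = 17.2173, y* = 29.6729

Utility is quasi-linear in y; the FOC for x is 10/√x = P_x/P_y.
Solve: √x = 10·P_y/P_x, so x*(P_x,P_y) = (10·P_y/P_x)², and y* = (M − P_x·x*)/P_y.
Plugging in: x* = (10·6/14.46)² = 17.2173, y* = 29.6729.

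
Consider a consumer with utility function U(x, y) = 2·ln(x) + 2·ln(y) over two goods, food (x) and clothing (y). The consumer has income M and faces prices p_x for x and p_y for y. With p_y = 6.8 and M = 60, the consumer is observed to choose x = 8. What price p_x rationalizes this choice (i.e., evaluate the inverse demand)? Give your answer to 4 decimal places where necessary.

p_x = 3.75

The MRS is y/x. Set MRS = p_x/p_y.
Rearranging, p_y·y = p_x·x. Substituting into the budget gives p_x·x·(1 + 1) = M.
Demand: x*(p_x,p_y,M) = 0.5·M/p_x and y* = 0.5·M/p_y.
Set x* = 8 in the demand function and solve for p_x: p_x = 3.75.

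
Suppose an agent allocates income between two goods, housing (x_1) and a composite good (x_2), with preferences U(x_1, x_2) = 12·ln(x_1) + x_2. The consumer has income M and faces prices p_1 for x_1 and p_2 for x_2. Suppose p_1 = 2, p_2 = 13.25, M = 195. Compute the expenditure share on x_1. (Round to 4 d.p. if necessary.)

share on x_1 = 0.8154

So x_1*(p_1,p_2) = 12·p_2/p_1, independent of income; and x_2* = (M − 12·p_2)/p_2.
At the given prices: x_1* = 12·13.25/2 = 79.5, and x_2* = 2.717.
Expenditure on x_1: 2·79.5 = 159; share = 0.8154.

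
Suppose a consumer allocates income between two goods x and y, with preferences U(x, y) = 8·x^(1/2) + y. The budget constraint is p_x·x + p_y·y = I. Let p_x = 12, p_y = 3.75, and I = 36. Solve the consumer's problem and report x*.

Utility is quasi-linear in y; the FOC for x is 4/√x = p_x/p_y.
Thus x* = (4·p_y/p_x)² — independent of I — with the rest of income spent on y.
Plugging in: x* = (4·3.75/12)² = 1.5625.

x* = 1.5625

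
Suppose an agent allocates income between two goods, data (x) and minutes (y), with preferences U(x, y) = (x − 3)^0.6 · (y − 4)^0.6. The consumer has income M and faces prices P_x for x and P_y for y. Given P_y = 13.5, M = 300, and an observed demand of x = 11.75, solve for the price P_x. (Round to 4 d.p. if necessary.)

P_x = 12

Let x' = x−3, y' = y−4. MRS = y'/x' = P_x/P_y.
After buying the subsistence bundle (3, 4), a share 0.5 of the remaining income goes to x: x* = 3 + 0.5·(M − 3P_x − 4P_y)/P_x.
Set x* = 11.75 in the demand function and solve for P_x: P_x = 12.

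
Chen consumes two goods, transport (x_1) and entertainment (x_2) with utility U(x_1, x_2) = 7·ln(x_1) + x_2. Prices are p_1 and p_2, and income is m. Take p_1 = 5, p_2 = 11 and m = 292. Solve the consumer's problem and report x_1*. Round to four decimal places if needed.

MU_x_1 = 7/x_1, MU_x_2 = 1. Tangency: 7/x_1 = p_1/p_2.
So x_1*(p_1,p_2) = 7·p_2/p_1, independent of income; and x_2* = (m − 7·p_2)/p_2.
At the given prices: x_1* = 7·11/5 = 15.4.

x_1* = 15.4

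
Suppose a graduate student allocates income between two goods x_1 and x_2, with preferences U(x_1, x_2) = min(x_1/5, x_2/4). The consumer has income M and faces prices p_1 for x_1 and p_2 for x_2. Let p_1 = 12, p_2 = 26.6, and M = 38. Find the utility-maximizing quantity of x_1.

Leontief preferences: the optimum is at the kink where x_1/5 = x_2/4, i.e. x_2 = (4/5)·x_1.
Budget: p_1·x_1 + p_2·(4/5)·x_1 = M, so (5·p_1 + 4·p_2)·x_1 = 5·M.
Demand: x_1*(p_1,p_2,M) = 5·M/(5·p_1 + 4·p_2), x_2* = 4·M/(5·p_1 + 4·p_2).
Here 5·12 + 4·26.6 = 166.4, giving x_1* = 1.1418.

x_1* = 1.1418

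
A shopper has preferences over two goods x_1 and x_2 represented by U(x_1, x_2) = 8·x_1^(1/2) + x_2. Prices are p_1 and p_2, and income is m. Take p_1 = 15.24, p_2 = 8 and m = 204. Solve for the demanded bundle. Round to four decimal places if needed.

x_1* = 4.4089, x_2* = 17.101

Solve: √x_1 = 4·p_2/p_1, so x_1*(p_1,p_2) = (4·p_2/p_1)², and x_2* = (m − p_1·x_1*)/p_2.
Plugging in: x_1* = (4·8/15.24)² = 4.4089, x_2* = 17.101.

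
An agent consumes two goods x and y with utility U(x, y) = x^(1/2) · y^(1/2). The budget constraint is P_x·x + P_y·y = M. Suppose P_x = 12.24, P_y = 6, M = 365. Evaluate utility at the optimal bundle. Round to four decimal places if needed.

V = 21.2959

Tangency: MRS = y/x = P_x/P_y.
So 0.5·P_y·y = 0.5·P_x·x; combined with the budget, a share 0.5 of income goes to x.
Demand: x*(P_x,P_y,M) = 0.5·M/P_x and y* = 0.5·M/P_y.
At P_x=12.24, P_y=6, M=365: x* = 0.5·365/12.24 = 14.9101, y* = 30.4167.
Utility at the optimum: U(14.9101, 30.4167) = 21.2959.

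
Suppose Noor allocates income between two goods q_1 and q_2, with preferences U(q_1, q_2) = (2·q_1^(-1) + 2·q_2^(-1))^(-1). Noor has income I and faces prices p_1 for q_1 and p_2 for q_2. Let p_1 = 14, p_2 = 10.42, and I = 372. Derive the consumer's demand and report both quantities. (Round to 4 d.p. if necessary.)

From the CES first-order condition, (q_2/q_1)^(2) = p_1/p_2.
Solve for the ratio: q_2/q_1 = [p_1/p_2]^(0.5).
With the ratio pinned down, the budget gives q_1* = I/(p_1 + p_2·(q_2/q_1)) and q_2* = (q_2/q_1)·q_1*.
Numerically q_2/q_1 = 1.159125, so q_1* = 372/(14 + 10.42·1.159125) = 14.2649 and q_2* = 1.159125·14.2649 = 16.5347.

q_1* = 14.2649, q_2* = 16.5347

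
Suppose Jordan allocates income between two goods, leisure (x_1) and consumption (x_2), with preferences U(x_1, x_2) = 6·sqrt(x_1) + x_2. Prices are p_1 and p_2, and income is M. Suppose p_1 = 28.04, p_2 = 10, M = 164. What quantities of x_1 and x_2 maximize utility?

x_1* = 1.1447, x_2* = 13.1903

MU_x_1 = 3/√x_1, MU_x_2 = 1. Tangency: 3/√x_1 = p_1/p_2.
Solve: √x_1 = 3·p_2/p_1, so x_1*(p_1,p_2) = (3·p_2/p_1)², and x_2* = (M − p_1·x_1*)/p_2.
Plugging in: x_1* = (3·10/28.04)² = 1.1447, x_2* = 13.1903.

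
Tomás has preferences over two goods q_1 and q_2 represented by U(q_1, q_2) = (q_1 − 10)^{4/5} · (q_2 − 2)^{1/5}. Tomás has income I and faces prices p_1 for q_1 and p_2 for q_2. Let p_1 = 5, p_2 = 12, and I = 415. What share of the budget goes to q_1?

share on q_1 = 0.7778

MRS = 4·(q_2−2)/(q_1−10). Tangency with p_1/p_2 gives q_2−2 = (1/4)·(p_1/p_2)·(q_1−10).
Substituting into the budget: q_1* = 10 + 0.8·(I − 10·p_1 − 2·p_2)/p_1, and q_2* = 2 + 0.2·(…)/p_2.
Discretionary income = 415 − 10·5 − 2·12 = 341; q_1* = 10 + 0.8·341/5 = 64.56; q_2* = 2 + 0.2·341/12 = 7.6833.
Expenditure on q_1: 5·64.56 = 322.8; share = 0.7778.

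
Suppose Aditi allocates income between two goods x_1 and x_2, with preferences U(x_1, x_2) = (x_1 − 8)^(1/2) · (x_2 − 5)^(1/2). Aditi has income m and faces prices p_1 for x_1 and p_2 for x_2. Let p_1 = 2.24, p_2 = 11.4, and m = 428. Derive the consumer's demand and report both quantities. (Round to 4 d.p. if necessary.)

x_1* = 86.8125, x_2* = 20.486

This is Cobb-Douglas in (x_1−8, x_2−5): tangency gives 0.5·p_2·(x_2−5) = 0.5·p_1·(x_1−8).
Substituting into the budget: x_1* = 8 + 0.5·(m − 8·p_1 − 5·p_2)/p_1, and x_2* = 5 + 0.5·(…)/p_2.
Discretionary income = 428 − 8·2.24 − 5·11.4 = 353.08; x_1* = 8 + 0.5·353.08/2.24 = 86.8125; x_2* = 5 + 0.5·353.08/11.4 = 20.486.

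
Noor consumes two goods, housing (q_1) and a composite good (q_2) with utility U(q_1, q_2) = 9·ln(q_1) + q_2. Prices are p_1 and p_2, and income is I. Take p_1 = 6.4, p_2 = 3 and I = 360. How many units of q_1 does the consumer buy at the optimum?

q_1* = 4.2188

Set MRS = p_1/p_2: (9/q_1)/1 = p_1/p_2.
So q_1*(p_1,p_2) = 9·p_2/p_1, independent of income; and q_2* = (I − 9·p_2)/p_2.
At the given prices: q_1* = 9·3/6.4 = 4.2188.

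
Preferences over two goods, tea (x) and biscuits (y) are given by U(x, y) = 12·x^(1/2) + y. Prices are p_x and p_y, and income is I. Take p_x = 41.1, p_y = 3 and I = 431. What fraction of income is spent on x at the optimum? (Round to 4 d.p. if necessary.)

share on x = 0.0183

Utility is quasi-linear in y; the FOC for x is 6/√x = p_x/p_y.
Thus x* = (6·p_y/p_x)² — independent of I — with the rest of income spent on y.
Plugging in: x* = (6·3/41.1)² = 0.1918, y* = 141.0389.
Expenditure on x: 41.1·0.1918 = 7.8832; share = 0.0183.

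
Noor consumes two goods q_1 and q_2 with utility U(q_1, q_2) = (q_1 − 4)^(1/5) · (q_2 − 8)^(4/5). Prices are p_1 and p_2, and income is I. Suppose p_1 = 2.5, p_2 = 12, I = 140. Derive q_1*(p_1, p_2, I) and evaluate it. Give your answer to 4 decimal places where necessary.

Substituting into the budget: q_1* = 4 + 0.2·(I − 4·p_1 − 8·p_2)/p_1, and q_2* = 8 + 0.8·(…)/p_2.
Discretionary income = 140 − 4·2.5 − 8·12 = 34; q_1* = 4 + 0.2·34/2.5 = 6.72.

q_1* = 6.72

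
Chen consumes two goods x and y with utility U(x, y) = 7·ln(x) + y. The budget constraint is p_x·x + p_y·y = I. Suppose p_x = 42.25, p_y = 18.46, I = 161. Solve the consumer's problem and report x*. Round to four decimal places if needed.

x* = 3.0585

Set MRS = p_x/p_y: (7/x)/1 = p_x/p_y.
So x*(p_x,p_y) = 7·p_y/p_x, independent of income; and y* = (I − 7·p_y)/p_y.
At the given prices: x* = 7·18.46/42.25 = 3.0585.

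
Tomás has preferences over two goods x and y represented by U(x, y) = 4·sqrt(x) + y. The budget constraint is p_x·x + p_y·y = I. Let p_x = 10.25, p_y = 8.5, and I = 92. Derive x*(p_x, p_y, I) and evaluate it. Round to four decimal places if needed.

x* = 2.7507

MU_x = 2/√x, MU_y = 1. Tangency: 2/√x = p_x/p_y.
Solve: √x = 2·p_y/p_x, so x*(p_x,p_y) = (2·p_y/p_x)², and y* = (I − p_x·x*)/p_y.
Plugging in: x* = (2·8.5/10.25)² = 2.7507.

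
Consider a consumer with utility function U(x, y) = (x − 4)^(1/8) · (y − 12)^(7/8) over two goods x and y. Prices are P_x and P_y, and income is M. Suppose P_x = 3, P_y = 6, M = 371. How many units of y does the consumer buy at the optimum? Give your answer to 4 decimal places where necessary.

y* = 53.8542

Let x' = x−4, y' = y−12. MRS = (1/7)·y'/x' = P_x/P_y.
Substituting into the budget: x* = 4 + 0.125·(M − 4·P_x − 12·P_y)/P_x, and y* = 12 + 0.875·(…)/P_y.
Discretionary income = 371 − 4·3 − 12·6 = 287; y* = 12 + 0.875·287/6 = 53.8542.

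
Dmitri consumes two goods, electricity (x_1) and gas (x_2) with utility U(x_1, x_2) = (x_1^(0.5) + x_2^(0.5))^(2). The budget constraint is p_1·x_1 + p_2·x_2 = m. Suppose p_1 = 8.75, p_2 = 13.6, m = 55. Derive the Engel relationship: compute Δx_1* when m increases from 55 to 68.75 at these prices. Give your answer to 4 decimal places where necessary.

Δx_1* = 0.9562

MU_x_1 ∝ x_1^(-0.5), MU_x_2 ∝ x_2^(-0.5), so MRS = (x_2/x_1)^(0.5) = p_1/p_2.
Solve for the ratio: x_2/x_1 = [p_1/p_2]^(2).
With the ratio pinned down, the budget gives x_1* = m/(p_1 + p_2·(x_2/x_1)) and x_2* = (x_2/x_1)·x_1*.
Numerically x_2/x_1 = 0.413941, so x_1* = 55/(8.75 + 13.6·0.413941) = 3.8249.
At m' = 68.75: x_1* = 4.7811. Change: 4.7811 − 3.8249 = 0.9562.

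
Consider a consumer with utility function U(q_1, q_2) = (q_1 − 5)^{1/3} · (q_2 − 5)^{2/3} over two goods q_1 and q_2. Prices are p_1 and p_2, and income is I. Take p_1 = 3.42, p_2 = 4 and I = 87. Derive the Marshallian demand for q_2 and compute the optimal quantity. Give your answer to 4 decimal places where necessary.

Let q_1' = q_1−5, q_2' = q_2−5. MRS = (1/2)·q_2'/q_1' = p_1/p_2.
Substituting into the budget: q_1* = 5 + 1/3·(I − 5·p_1 − 5·p_2)/p_1, and q_2* = 5 + 2/3·(…)/p_2.
Discretionary income = 87 − 5·3.42 − 5·4 = 49.9; q_2* = 5 + 2/3·49.9/4 = 13.3167.

q_2* = 13.3167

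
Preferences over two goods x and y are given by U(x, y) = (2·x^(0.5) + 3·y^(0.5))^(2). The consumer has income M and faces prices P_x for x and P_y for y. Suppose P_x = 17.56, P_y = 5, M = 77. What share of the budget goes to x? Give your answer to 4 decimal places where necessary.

Numerically y/x = 27.751824, so x* = 77/(17.56 + 5·27.751824) = 0.4926 and y* = 27.751824·0.4926 = 13.6701.
Expenditure on x: 17.56·0.4926 = 8.6497; share = 0.1123.

share on x = 0.1123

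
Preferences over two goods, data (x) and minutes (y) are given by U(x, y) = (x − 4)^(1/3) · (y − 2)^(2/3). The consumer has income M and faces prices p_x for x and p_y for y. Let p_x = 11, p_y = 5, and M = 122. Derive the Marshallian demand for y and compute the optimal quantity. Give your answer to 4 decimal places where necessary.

y* = 11.0667

This is Cobb-Douglas in (x−4, y−2): tangency gives 1/3·p_y·(y−2) = 2/3·p_x·(x−4).
Substituting into the budget: x* = 4 + 1/3·(M − 4·p_x − 2·p_y)/p_x, and y* = 2 + 2/3·(…)/p_y.
Discretionary income = 122 − 4·11 − 2·5 = 68; y* = 2 + 2/3·68/5 = 11.0667.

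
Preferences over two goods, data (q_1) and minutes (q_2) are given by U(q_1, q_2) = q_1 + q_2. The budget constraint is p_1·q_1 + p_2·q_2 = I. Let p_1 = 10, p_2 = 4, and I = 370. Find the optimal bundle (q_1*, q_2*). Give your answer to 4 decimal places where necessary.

q_1* = 0, q_2* = 92.5

Perfect substitutes: compare marginal utility per dollar. 1/p_1 vs 1/p_2 → 0.1 vs 0.25.
q_2 gives more utility per dollar, so spend all income on q_2: q_2* = I/p_2, q_1* = 0.
Numerically: q_1* = 0, q_2* = 92.5.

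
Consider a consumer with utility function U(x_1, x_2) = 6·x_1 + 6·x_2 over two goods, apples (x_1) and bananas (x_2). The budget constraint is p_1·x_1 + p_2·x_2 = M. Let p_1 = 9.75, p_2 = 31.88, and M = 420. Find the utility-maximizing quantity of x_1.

x_1* = 43.0769

Numerically: x_1* = 43.0769, x_2* = 0.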